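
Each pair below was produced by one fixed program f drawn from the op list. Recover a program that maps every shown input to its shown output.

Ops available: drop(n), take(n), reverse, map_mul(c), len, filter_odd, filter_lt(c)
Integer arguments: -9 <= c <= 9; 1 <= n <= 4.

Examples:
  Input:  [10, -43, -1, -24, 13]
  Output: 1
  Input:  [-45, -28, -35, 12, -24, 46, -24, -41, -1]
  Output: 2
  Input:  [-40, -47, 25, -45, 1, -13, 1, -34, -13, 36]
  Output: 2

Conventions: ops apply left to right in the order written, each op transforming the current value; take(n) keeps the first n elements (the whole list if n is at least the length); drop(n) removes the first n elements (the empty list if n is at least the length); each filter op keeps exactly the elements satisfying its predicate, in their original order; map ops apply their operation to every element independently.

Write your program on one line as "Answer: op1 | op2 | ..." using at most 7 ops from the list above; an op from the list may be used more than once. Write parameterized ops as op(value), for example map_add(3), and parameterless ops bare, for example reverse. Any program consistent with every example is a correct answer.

take(4) | filter_lt(-3) | filter_odd | reverse | map_mul(3) | len

Check, running the answer program on each example:
  [10, -43, -1, -24, 13] -> [10, -43, -1, -24] -> [-43, -24] -> [-43] -> [-43] -> [-129] -> 1
  [-45, -28, -35, 12, -24, 46, -24, -41, -1] -> [-45, -28, -35, 12] -> [-45, -28, -35] -> [-45, -35] -> [-35, -45] -> [-105, -135] -> 2
  [-40, -47, 25, -45, 1, -13, 1, -34, -13, 36] -> [-40, -47, 25, -45] -> [-40, -47, -45] -> [-47, -45] -> [-45, -47] -> [-135, -141] -> 2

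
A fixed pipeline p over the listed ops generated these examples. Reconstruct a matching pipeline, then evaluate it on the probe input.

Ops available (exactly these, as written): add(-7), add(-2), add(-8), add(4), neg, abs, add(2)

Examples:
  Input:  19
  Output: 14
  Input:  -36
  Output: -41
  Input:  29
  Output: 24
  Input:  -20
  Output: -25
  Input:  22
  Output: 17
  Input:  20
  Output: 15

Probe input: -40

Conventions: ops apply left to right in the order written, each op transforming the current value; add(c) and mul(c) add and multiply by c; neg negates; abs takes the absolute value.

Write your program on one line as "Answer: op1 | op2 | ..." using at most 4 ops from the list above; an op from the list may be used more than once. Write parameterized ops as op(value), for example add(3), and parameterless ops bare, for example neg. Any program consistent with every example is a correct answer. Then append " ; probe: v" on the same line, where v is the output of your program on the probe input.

add(-2) | add(-7) | add(4) ; probe: -45

Check, running the answer program on each example:
  19 -> 17 -> 10 -> 14
  -36 -> -38 -> -45 -> -41
  29 -> 27 -> 20 -> 24
  -20 -> -22 -> -29 -> -25
  22 -> 20 -> 13 -> 17
  20 -> 18 -> 11 -> 15
  probe: -40 -> -42 -> -49 -> -45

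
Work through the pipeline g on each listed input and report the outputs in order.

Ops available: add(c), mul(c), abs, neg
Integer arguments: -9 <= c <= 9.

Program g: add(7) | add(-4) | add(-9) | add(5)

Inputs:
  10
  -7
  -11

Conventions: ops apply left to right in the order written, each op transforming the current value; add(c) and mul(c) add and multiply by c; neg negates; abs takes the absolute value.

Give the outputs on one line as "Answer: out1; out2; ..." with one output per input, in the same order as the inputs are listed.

9; -8; -12

Execution, op by op:
  10 -> 17 -> 13 -> 4 -> 9
  -7 -> 0 -> -4 -> -13 -> -8
  -11 -> -4 -> -8 -> -17 -> -12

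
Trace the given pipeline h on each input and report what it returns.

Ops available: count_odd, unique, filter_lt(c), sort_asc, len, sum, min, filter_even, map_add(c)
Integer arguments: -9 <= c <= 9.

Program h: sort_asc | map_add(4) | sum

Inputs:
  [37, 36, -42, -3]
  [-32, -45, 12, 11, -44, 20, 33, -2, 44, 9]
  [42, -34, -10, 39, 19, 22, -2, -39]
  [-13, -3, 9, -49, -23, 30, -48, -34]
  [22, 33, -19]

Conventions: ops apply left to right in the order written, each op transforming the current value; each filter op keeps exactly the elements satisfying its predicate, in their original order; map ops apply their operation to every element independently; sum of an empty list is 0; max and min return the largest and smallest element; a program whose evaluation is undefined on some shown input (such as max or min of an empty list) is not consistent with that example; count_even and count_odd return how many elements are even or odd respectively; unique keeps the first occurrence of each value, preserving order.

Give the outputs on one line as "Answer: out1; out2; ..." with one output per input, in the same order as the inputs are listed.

Execution, op by op:
  [37, 36, -42, -3] -> [-42, -3, 36, 37] -> [-38, 1, 40, 41] -> 44
  [-32, -45, 12, 11, -44, 20, 33, -2, 44, 9] -> [-45, -44, -32, -2, 9, 11, 12, 20, 33, 44] -> [-41, -40, -28, 2, 13, 15, 16, 24, 37, 48] -> 46
  [42, -34, -10, 39, 19, 22, -2, -39] -> [-39, -34, -10, -2, 19, 22, 39, 42] -> [-35, -30, -6, 2, 23, 26, 43, 46] -> 69
  [-13, -3, 9, -49, -23, 30, -48, -34] -> [-49, -48, -34, -23, -13, -3, 9, 30] -> [-45, -44, -30, -19, -9, 1, 13, 34] -> -99
  [22, 33, -19] -> [-19, 22, 33] -> [-15, 26, 37] -> 48

44; 46; 69; -99; 48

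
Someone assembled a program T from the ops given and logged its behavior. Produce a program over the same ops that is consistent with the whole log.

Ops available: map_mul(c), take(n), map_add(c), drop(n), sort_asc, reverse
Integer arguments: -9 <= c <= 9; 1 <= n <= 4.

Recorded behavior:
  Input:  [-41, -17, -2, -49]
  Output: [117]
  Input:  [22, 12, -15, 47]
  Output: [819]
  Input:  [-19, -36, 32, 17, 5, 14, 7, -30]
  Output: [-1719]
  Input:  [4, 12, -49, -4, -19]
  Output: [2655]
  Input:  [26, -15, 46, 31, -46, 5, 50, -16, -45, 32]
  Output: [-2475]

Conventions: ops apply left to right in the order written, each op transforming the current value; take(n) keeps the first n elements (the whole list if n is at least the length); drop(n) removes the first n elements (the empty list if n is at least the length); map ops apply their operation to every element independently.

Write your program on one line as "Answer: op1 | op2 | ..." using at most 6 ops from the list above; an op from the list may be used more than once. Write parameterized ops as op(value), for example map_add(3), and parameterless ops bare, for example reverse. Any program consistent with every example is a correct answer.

map_mul(6) | take(3) | drop(2) | map_add(-1) | map_mul(-9)

Check, running the answer program on each example:
  [-41, -17, -2, -49] -> [-246, -102, -12, -294] -> [-246, -102, -12] -> [-12] -> [-13] -> [117]
  [22, 12, -15, 47] -> [132, 72, -90, 282] -> [132, 72, -90] -> [-90] -> [-91] -> [819]
  [-19, -36, 32, 17, 5, 14, 7, -30] -> [-114, -216, 192, 102, 30, 84, 42, -180] -> [-114, -216, 192] -> [192] -> [191] -> [-1719]
  [4, 12, -49, -4, -19] -> [24, 72, -294, -24, -114] -> [24, 72, -294] -> [-294] -> [-295] -> [2655]
  [26, -15, 46, 31, -46, 5, 50, -16, -45, 32] -> [156, -90, 276, 186, -276, 30, 300, -96, -270, 192] -> [156, -90, 276] -> [276] -> [275] -> [-2475]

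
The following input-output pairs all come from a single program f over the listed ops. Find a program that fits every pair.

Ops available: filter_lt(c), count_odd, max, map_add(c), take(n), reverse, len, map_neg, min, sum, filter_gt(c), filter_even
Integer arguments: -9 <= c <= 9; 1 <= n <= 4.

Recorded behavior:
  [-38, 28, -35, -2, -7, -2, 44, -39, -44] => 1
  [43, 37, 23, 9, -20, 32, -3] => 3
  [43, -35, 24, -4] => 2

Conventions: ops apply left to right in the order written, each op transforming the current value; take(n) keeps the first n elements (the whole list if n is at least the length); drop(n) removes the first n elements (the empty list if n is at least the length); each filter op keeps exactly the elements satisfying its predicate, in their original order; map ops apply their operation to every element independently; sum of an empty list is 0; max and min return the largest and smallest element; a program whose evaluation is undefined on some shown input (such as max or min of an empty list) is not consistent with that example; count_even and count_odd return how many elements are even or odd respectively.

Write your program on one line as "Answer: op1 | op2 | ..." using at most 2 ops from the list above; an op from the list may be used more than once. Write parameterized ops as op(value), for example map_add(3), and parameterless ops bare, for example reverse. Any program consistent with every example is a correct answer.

take(3) | count_odd

Check, running the answer program on each example:
  [-38, 28, -35, -2, -7, -2, 44, -39, -44] -> [-38, 28, -35] -> 1
  [43, 37, 23, 9, -20, 32, -3] -> [43, 37, 23] -> 3
  [43, -35, 24, -4] -> [43, -35, 24] -> 2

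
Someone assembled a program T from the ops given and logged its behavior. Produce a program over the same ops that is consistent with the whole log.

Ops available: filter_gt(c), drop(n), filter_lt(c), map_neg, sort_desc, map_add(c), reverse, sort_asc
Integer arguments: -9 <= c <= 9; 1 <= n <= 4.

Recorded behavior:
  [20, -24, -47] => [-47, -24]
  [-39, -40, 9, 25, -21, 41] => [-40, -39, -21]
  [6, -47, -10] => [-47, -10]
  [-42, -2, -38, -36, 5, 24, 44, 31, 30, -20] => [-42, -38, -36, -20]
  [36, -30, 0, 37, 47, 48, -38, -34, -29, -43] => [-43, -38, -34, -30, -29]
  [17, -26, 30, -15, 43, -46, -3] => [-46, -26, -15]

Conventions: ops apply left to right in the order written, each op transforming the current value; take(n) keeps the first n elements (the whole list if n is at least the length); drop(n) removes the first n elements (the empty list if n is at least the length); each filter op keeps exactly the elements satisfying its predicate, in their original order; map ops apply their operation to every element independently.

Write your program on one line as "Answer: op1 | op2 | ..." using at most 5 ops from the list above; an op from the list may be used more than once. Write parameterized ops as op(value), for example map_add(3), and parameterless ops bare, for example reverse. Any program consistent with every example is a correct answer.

sort_asc | sort_desc | filter_lt(-9) | sort_asc

Check, running the answer program on each example:
  [20, -24, -47] -> [-47, -24, 20] -> [20, -24, -47] -> [-24, -47] -> [-47, -24]
  [-39, -40, 9, 25, -21, 41] -> [-40, -39, -21, 9, 25, 41] -> [41, 25, 9, -21, -39, -40] -> [-21, -39, -40] -> [-40, -39, -21]
  [6, -47, -10] -> [-47, -10, 6] -> [6, -10, -47] -> [-10, -47] -> [-47, -10]
  [-42, -2, -38, -36, 5, 24, 44, 31, 30, -20] -> [-42, -38, -36, -20, -2, 5, 24, 30, 31, 44] -> [44, 31, 30, 24, 5, -2, -20, -36, -38, -42] -> [-20, -36, -38, -42] -> [-42, -38, -36, -20]
  [36, -30, 0, 37, 47, 48, -38, -34, -29, -43] -> [-43, -38, -34, -30, -29, 0, 36, 37, 47, 48] -> [48, 47, 37, 36, 0, -29, -30, -34, -38, -43] -> [-29, -30, -34, -38, -43] -> [-43, -38, -34, -30, -29]
  [17, -26, 30, -15, 43, -46, -3] -> [-46, -26, -15, -3, 17, 30, 43] -> [43, 30, 17, -3, -15, -26, -46] -> [-15, -26, -46] -> [-46, -26, -15]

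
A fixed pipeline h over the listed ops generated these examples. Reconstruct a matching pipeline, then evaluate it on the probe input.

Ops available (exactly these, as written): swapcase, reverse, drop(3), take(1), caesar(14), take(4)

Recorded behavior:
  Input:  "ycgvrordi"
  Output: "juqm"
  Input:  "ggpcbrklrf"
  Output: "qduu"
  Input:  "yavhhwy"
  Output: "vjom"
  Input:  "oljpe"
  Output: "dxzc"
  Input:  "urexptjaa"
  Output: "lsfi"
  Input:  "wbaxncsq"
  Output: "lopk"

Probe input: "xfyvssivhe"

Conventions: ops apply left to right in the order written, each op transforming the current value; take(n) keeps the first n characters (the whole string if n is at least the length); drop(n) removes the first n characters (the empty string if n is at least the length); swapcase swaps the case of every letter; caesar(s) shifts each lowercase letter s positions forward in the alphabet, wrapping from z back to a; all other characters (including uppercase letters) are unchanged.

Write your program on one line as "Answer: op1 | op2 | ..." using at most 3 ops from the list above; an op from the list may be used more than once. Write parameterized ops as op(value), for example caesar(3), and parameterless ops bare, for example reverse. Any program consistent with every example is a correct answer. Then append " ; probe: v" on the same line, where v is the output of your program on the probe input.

take(4) | caesar(14) | reverse ; probe: "jmtl"

Check, running the answer program on each example:
  "ycgvrordi" -> "ycgv" -> "mquj" -> "juqm"
  "ggpcbrklrf" -> "ggpc" -> "uudq" -> "qduu"
  "yavhhwy" -> "yavh" -> "mojv" -> "vjom"
  "oljpe" -> "oljp" -> "czxd" -> "dxzc"
  "urexptjaa" -> "urex" -> "ifsl" -> "lsfi"
  "wbaxncsq" -> "wbax" -> "kpol" -> "lopk"
  probe: "xfyvssivhe" -> "xfyv" -> "ltmj" -> "jmtl"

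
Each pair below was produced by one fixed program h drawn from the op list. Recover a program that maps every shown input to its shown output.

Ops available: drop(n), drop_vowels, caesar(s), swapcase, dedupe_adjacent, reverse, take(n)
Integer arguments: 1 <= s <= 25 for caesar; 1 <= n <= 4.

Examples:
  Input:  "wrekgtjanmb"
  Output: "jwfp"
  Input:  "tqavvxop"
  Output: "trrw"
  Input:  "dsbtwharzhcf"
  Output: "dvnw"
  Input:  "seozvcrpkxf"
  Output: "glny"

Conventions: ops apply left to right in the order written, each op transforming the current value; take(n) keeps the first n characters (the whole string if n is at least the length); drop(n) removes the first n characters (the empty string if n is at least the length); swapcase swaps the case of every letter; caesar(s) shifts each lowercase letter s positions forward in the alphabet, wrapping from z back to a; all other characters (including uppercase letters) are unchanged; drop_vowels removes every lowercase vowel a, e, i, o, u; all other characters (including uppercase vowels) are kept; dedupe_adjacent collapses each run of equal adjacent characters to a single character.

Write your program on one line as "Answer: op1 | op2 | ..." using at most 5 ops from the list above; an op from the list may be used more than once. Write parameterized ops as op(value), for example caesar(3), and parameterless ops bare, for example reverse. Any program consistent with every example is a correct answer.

caesar(22) | reverse | drop(2) | take(4)

Check, running the answer program on each example:
  "wrekgtjanmb" -> "snagcpfwjix" -> "xijwfpcgans" -> "jwfpcgans" -> "jwfp"
  "tqavvxop" -> "pmwrrtkl" -> "lktrrwmp" -> "trrwmp" -> "trrw"
  "dsbtwharzhcf" -> "zoxpsdwnvdyb" -> "bydvnwdspxoz" -> "dvnwdspxoz" -> "dvnw"
  "seozvcrpkxf" -> "oakvrynlgtb" -> "btglnyrvkao" -> "glnyrvkao" -> "glny"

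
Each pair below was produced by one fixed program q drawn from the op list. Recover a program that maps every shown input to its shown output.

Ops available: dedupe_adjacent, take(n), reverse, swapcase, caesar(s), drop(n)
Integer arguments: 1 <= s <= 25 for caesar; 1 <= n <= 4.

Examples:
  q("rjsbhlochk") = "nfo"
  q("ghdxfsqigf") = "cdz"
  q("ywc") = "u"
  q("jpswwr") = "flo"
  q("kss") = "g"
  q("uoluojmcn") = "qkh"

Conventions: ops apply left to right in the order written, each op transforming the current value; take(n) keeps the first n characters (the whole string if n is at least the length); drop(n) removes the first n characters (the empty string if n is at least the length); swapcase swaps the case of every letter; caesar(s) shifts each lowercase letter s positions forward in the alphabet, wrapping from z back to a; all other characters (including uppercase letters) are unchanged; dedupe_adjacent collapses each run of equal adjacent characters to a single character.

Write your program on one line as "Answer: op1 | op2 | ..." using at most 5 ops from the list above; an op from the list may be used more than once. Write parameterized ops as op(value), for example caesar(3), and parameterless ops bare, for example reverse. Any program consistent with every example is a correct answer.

caesar(22) | reverse | drop(2) | reverse | take(3)

Check, running the answer program on each example:
  "rjsbhlochk" -> "nfoxdhkydg" -> "gdykhdxofn" -> "ykhdxofn" -> "nfoxdhky" -> "nfo"
  "ghdxfsqigf" -> "cdztbomecb" -> "bcemobtzdc" -> "emobtzdc" -> "cdztbome" -> "cdz"
  "ywc" -> "usy" -> "ysu" -> "u" -> "u" -> "u"
  "jpswwr" -> "flossn" -> "nssolf" -> "solf" -> "flos" -> "flo"
  "kss" -> "goo" -> "oog" -> "g" -> "g" -> "g"
  "uoluojmcn" -> "qkhqkfiyj" -> "jyifkqhkq" -> "ifkqhkq" -> "qkhqkfi" -> "qkh"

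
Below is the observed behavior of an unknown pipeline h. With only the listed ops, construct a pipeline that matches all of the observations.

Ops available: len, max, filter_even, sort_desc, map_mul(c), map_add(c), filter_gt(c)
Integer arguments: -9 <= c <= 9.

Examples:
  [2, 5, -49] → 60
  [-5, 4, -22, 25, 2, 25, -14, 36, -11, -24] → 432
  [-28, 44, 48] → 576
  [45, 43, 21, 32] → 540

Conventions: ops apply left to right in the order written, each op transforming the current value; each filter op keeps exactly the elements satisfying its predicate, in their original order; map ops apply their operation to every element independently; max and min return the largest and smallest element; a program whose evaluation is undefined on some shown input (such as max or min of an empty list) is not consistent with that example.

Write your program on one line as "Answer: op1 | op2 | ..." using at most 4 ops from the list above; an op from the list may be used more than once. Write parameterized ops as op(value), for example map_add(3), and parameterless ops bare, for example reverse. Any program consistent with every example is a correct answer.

map_mul(3) | map_mul(4) | sort_desc | max

Check, running the answer program on each example:
  [2, 5, -49] -> [6, 15, -147] -> [24, 60, -588] -> [60, 24, -588] -> 60
  [-5, 4, -22, 25, 2, 25, -14, 36, -11, -24] -> [-15, 12, -66, 75, 6, 75, -42, 108, -33, -72] -> [-60, 48, -264, 300, 24, 300, -168, 432, -132, -288] -> [432, 300, 300, 48, 24, -60, -132, -168, -264, -288] -> 432
  [-28, 44, 48] -> [-84, 132, 144] -> [-336, 528, 576] -> [576, 528, -336] -> 576
  [45, 43, 21, 32] -> [135, 129, 63, 96] -> [540, 516, 252, 384] -> [540, 516, 384, 252] -> 540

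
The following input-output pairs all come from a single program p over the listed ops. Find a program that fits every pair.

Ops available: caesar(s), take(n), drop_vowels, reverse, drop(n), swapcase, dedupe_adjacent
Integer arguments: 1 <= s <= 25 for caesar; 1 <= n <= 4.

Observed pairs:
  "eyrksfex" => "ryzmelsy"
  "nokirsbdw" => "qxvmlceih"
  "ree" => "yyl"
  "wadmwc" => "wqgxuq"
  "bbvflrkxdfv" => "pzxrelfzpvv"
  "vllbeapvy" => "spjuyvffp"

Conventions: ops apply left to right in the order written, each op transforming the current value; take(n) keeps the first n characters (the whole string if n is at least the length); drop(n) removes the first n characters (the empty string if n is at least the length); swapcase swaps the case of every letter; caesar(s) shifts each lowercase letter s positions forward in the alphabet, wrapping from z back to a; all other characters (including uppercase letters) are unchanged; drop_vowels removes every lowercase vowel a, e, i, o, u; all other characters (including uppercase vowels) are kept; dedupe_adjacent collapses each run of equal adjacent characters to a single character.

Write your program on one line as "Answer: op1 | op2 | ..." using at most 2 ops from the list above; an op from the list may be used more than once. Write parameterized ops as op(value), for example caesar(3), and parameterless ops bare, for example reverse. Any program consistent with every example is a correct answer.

caesar(20) | reverse

Check, running the answer program on each example:
  "eyrksfex" -> "yslemzyr" -> "ryzmelsy"
  "nokirsbdw" -> "hieclmvxq" -> "qxvmlceih"
  "ree" -> "lyy" -> "yyl"
  "wadmwc" -> "quxgqw" -> "wqgxuq"
  "bbvflrkxdfv" -> "vvpzflerxzp" -> "pzxrelfzpvv"
  "vllbeapvy" -> "pffvyujps" -> "spjuyvffp"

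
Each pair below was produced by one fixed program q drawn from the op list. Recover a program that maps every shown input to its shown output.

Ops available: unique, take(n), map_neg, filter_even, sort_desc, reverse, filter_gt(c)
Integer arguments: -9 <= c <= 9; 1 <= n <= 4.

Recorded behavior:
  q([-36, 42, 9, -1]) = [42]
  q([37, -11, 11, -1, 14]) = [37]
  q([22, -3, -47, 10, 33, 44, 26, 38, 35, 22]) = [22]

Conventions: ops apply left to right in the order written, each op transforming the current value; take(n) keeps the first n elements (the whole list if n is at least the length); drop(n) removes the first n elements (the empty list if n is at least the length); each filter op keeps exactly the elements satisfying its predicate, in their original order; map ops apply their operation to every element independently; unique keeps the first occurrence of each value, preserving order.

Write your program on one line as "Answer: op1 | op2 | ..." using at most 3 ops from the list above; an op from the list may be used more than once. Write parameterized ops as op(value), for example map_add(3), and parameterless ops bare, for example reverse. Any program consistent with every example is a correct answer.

take(2) | filter_gt(4)

Check, running the answer program on each example:
  [-36, 42, 9, -1] -> [-36, 42] -> [42]
  [37, -11, 11, -1, 14] -> [37, -11] -> [37]
  [22, -3, -47, 10, 33, 44, 26, 38, 35, 22] -> [22, -3] -> [22]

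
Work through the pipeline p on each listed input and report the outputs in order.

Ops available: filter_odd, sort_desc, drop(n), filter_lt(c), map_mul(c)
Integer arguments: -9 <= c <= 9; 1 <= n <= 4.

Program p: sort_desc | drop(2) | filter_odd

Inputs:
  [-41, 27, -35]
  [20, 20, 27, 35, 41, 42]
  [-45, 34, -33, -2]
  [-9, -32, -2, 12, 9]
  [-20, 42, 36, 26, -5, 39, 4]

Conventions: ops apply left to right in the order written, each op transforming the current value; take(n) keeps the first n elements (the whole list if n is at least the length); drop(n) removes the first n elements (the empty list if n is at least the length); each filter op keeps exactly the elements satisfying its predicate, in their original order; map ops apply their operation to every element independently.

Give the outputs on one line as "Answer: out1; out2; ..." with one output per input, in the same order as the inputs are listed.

[-41]; [35, 27]; [-33, -45]; [-9]; [-5]

Execution, op by op:
  [-41, 27, -35] -> [27, -35, -41] -> [-41] -> [-41]
  [20, 20, 27, 35, 41, 42] -> [42, 41, 35, 27, 20, 20] -> [35, 27, 20, 20] -> [35, 27]
  [-45, 34, -33, -2] -> [34, -2, -33, -45] -> [-33, -45] -> [-33, -45]
  [-9, -32, -2, 12, 9] -> [12, 9, -2, -9, -32] -> [-2, -9, -32] -> [-9]
  [-20, 42, 36, 26, -5, 39, 4] -> [42, 39, 36, 26, 4, -5, -20] -> [36, 26, 4, -5, -20] -> [-5]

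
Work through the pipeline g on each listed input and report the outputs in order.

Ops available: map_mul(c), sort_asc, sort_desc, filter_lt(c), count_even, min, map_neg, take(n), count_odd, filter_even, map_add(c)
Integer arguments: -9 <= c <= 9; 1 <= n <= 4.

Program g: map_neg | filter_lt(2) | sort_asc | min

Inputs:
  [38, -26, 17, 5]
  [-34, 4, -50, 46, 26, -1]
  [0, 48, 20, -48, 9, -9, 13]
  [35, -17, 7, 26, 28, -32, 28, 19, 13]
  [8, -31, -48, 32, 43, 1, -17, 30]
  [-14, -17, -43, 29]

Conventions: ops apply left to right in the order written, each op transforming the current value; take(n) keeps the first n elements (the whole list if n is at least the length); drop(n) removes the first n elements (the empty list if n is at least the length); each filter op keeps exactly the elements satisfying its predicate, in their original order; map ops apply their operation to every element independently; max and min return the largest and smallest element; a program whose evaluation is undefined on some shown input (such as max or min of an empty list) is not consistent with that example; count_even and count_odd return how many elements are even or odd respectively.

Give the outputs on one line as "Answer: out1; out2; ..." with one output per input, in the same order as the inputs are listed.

Execution, op by op:
  [38, -26, 17, 5] -> [-38, 26, -17, -5] -> [-38, -17, -5] -> [-38, -17, -5] -> -38
  [-34, 4, -50, 46, 26, -1] -> [34, -4, 50, -46, -26, 1] -> [-4, -46, -26, 1] -> [-46, -26, -4, 1] -> -46
  [0, 48, 20, -48, 9, -9, 13] -> [0, -48, -20, 48, -9, 9, -13] -> [0, -48, -20, -9, -13] -> [-48, -20, -13, -9, 0] -> -48
  [35, -17, 7, 26, 28, -32, 28, 19, 13] -> [-35, 17, -7, -26, -28, 32, -28, -19, -13] -> [-35, -7, -26, -28, -28, -19, -13] -> [-35, -28, -28, -26, -19, -13, -7] -> -35
  [8, -31, -48, 32, 43, 1, -17, 30] -> [-8, 31, 48, -32, -43, -1, 17, -30] -> [-8, -32, -43, -1, -30] -> [-43, -32, -30, -8, -1] -> -43
  [-14, -17, -43, 29] -> [14, 17, 43, -29] -> [-29] -> [-29] -> -29

-38; -46; -48; -35; -43; -29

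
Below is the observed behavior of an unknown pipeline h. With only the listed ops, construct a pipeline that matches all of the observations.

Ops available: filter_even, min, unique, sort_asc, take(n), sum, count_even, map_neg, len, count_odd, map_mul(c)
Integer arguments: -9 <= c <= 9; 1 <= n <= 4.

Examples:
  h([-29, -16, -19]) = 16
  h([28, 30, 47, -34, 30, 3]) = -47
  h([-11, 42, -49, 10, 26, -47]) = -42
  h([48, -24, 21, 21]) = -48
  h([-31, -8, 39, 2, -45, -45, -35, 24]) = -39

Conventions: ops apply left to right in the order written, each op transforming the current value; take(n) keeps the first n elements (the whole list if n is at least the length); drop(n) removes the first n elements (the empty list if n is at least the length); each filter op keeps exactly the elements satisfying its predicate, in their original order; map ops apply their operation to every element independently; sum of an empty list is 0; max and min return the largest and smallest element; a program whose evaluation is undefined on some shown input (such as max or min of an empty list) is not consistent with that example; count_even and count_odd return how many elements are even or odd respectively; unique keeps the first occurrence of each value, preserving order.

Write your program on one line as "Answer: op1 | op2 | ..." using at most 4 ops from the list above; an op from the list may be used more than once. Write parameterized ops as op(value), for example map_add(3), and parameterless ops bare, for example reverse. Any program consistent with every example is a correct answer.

take(4) | map_neg | min

Check, running the answer program on each example:
  [-29, -16, -19] -> [-29, -16, -19] -> [29, 16, 19] -> 16
  [28, 30, 47, -34, 30, 3] -> [28, 30, 47, -34] -> [-28, -30, -47, 34] -> -47
  [-11, 42, -49, 10, 26, -47] -> [-11, 42, -49, 10] -> [11, -42, 49, -10] -> -42
  [48, -24, 21, 21] -> [48, -24, 21, 21] -> [-48, 24, -21, -21] -> -48
  [-31, -8, 39, 2, -45, -45, -35, 24] -> [-31, -8, 39, 2] -> [31, 8, -39, -2] -> -39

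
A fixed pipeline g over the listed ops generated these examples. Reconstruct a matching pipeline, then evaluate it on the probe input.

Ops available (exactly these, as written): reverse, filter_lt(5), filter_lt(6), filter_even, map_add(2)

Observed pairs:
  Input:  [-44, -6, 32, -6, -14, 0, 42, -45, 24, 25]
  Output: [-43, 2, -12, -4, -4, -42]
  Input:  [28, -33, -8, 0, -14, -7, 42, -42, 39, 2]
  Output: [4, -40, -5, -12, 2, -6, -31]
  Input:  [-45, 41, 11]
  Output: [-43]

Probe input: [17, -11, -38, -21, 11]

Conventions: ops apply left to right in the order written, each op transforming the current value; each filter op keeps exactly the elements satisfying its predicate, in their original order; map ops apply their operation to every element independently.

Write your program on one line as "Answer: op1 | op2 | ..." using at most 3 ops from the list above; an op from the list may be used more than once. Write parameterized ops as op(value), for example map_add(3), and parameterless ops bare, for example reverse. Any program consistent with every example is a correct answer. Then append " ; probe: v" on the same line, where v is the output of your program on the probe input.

map_add(2) | filter_lt(5) | reverse ; probe: [-19, -36, -9]

Check, running the answer program on each example:
  [-44, -6, 32, -6, -14, 0, 42, -45, 24, 25] -> [-42, -4, 34, -4, -12, 2, 44, -43, 26, 27] -> [-42, -4, -4, -12, 2, -43] -> [-43, 2, -12, -4, -4, -42]
  [28, -33, -8, 0, -14, -7, 42, -42, 39, 2] -> [30, -31, -6, 2, -12, -5, 44, -40, 41, 4] -> [-31, -6, 2, -12, -5, -40, 4] -> [4, -40, -5, -12, 2, -6, -31]
  [-45, 41, 11] -> [-43, 43, 13] -> [-43] -> [-43]
  probe: [17, -11, -38, -21, 11] -> [19, -9, -36, -19, 13] -> [-9, -36, -19] -> [-19, -36, -9]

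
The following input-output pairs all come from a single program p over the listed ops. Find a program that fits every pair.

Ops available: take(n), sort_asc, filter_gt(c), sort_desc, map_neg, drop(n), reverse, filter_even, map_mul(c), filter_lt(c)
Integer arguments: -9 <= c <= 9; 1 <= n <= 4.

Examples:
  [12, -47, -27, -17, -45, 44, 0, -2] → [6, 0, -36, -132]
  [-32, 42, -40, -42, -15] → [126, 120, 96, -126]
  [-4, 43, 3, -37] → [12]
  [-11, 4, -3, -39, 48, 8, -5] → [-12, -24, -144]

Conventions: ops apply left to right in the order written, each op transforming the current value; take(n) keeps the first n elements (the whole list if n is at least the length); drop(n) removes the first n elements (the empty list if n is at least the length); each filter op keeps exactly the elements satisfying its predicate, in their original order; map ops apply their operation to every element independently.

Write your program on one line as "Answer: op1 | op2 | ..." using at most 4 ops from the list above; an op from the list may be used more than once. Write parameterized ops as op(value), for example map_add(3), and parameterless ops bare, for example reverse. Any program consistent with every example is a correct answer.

sort_desc | reverse | filter_even | map_mul(-3)

Check, running the answer program on each example:
  [12, -47, -27, -17, -45, 44, 0, -2] -> [44, 12, 0, -2, -17, -27, -45, -47] -> [-47, -45, -27, -17, -2, 0, 12, 44] -> [-2, 0, 12, 44] -> [6, 0, -36, -132]
  [-32, 42, -40, -42, -15] -> [42, -15, -32, -40, -42] -> [-42, -40, -32, -15, 42] -> [-42, -40, -32, 42] -> [126, 120, 96, -126]
  [-4, 43, 3, -37] -> [43, 3, -4, -37] -> [-37, -4, 3, 43] -> [-4] -> [12]
  [-11, 4, -3, -39, 48, 8, -5] -> [48, 8, 4, -3, -5, -11, -39] -> [-39, -11, -5, -3, 4, 8, 48] -> [4, 8, 48] -> [-12, -24, -144]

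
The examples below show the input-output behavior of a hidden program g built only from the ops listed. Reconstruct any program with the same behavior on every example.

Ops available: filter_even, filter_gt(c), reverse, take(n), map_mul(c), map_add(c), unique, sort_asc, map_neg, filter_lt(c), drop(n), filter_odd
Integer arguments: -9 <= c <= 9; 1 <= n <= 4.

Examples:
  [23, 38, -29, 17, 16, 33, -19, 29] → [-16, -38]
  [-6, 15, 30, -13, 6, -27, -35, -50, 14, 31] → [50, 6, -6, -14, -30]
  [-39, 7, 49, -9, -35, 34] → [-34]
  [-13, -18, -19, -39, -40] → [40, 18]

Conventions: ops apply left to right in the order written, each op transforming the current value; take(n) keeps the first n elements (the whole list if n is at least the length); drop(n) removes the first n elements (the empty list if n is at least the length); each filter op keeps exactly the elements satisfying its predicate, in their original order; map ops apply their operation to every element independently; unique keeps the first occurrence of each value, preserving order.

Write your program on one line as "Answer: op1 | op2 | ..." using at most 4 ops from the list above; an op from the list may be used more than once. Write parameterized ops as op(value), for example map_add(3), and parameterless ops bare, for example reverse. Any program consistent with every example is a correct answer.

sort_asc | filter_even | map_neg

Check, running the answer program on each example:
  [23, 38, -29, 17, 16, 33, -19, 29] -> [-29, -19, 16, 17, 23, 29, 33, 38] -> [16, 38] -> [-16, -38]
  [-6, 15, 30, -13, 6, -27, -35, -50, 14, 31] -> [-50, -35, -27, -13, -6, 6, 14, 15, 30, 31] -> [-50, -6, 6, 14, 30] -> [50, 6, -6, -14, -30]
  [-39, 7, 49, -9, -35, 34] -> [-39, -35, -9, 7, 34, 49] -> [34] -> [-34]
  [-13, -18, -19, -39, -40] -> [-40, -39, -19, -18, -13] -> [-40, -18] -> [40, 18]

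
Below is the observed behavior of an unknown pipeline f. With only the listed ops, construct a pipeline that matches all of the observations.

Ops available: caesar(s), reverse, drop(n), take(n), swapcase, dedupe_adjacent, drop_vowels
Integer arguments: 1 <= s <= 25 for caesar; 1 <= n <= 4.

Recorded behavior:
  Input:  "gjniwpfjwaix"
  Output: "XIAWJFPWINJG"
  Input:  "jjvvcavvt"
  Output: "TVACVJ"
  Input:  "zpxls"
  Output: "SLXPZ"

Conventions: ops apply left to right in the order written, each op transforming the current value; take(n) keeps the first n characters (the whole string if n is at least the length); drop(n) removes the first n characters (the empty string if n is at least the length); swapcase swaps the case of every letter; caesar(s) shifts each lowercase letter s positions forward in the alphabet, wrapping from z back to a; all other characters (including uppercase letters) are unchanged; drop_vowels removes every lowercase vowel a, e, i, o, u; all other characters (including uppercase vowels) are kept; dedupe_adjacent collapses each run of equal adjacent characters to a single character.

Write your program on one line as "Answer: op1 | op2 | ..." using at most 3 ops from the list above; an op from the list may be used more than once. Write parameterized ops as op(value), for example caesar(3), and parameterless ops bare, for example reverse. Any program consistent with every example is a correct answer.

reverse | dedupe_adjacent | swapcase

Check, running the answer program on each example:
  "gjniwpfjwaix" -> "xiawjfpwinjg" -> "xiawjfpwinjg" -> "XIAWJFPWINJG"
  "jjvvcavvt" -> "tvvacvvjj" -> "tvacvj" -> "TVACVJ"
  "zpxls" -> "slxpz" -> "slxpz" -> "SLXPZ"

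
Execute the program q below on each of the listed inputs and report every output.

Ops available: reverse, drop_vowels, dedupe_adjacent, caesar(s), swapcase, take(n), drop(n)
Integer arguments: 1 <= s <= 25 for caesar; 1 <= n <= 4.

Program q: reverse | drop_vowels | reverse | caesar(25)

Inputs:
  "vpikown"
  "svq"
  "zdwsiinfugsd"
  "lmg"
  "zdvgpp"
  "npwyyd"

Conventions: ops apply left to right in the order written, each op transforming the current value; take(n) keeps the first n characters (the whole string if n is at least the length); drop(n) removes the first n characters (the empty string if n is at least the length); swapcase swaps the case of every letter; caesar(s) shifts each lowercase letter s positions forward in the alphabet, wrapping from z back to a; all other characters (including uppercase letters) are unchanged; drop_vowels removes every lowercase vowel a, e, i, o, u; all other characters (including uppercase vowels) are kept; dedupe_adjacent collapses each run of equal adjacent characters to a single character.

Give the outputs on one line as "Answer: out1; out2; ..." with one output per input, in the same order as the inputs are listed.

"uojvm"; "rup"; "ycvrmefrc"; "klf"; "ycufoo"; "movxxc"

Execution, op by op:
  "vpikown" -> "nwokipv" -> "nwkpv" -> "vpkwn" -> "uojvm"
  "svq" -> "qvs" -> "qvs" -> "svq" -> "rup"
  "zdwsiinfugsd" -> "dsgufniiswdz" -> "dsgfnswdz" -> "zdwsnfgsd" -> "ycvrmefrc"
  "lmg" -> "gml" -> "gml" -> "lmg" -> "klf"
  "zdvgpp" -> "ppgvdz" -> "ppgvdz" -> "zdvgpp" -> "ycufoo"
  "npwyyd" -> "dyywpn" -> "dyywpn" -> "npwyyd" -> "movxxc"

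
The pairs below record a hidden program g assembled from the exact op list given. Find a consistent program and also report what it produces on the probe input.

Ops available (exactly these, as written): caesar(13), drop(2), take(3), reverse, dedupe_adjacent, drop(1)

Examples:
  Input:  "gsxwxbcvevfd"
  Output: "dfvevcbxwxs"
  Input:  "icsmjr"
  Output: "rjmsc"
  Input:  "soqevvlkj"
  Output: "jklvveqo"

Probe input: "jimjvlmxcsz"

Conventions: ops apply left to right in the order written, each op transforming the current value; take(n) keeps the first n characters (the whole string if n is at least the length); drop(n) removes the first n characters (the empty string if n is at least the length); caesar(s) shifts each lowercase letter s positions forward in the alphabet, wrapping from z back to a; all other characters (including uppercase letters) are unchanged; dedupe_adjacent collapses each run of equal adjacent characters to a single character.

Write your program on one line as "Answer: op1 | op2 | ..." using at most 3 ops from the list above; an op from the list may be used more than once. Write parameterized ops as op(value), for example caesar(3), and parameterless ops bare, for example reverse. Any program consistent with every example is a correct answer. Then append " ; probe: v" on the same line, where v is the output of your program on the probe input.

drop(1) | reverse ; probe: "zscxmlvjmi"

Check, running the answer program on each example:
  "gsxwxbcvevfd" -> "sxwxbcvevfd" -> "dfvevcbxwxs"
  "icsmjr" -> "csmjr" -> "rjmsc"
  "soqevvlkj" -> "oqevvlkj" -> "jklvveqo"
  probe: "jimjvlmxcsz" -> "imjvlmxcsz" -> "zscxmlvjmi"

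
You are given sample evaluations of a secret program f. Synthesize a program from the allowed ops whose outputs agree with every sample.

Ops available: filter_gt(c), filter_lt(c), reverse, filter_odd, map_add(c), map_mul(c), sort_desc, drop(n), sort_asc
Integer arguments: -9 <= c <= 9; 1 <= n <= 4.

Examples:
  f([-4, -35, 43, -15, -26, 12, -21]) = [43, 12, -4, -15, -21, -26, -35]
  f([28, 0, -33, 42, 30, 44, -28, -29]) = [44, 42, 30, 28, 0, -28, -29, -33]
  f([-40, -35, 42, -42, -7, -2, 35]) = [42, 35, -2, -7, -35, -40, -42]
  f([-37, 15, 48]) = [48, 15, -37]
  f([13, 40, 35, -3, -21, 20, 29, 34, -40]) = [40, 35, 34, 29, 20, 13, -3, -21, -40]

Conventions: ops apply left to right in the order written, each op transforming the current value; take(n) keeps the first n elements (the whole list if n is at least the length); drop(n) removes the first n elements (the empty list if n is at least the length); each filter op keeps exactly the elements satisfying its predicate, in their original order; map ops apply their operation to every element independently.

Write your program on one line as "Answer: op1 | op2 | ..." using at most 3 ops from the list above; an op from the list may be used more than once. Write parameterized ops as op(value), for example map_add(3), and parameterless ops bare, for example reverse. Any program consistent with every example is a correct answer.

sort_asc | reverse

Check, running the answer program on each example:
  [-4, -35, 43, -15, -26, 12, -21] -> [-35, -26, -21, -15, -4, 12, 43] -> [43, 12, -4, -15, -21, -26, -35]
  [28, 0, -33, 42, 30, 44, -28, -29] -> [-33, -29, -28, 0, 28, 30, 42, 44] -> [44, 42, 30, 28, 0, -28, -29, -33]
  [-40, -35, 42, -42, -7, -2, 35] -> [-42, -40, -35, -7, -2, 35, 42] -> [42, 35, -2, -7, -35, -40, -42]
  [-37, 15, 48] -> [-37, 15, 48] -> [48, 15, -37]
  [13, 40, 35, -3, -21, 20, 29, 34, -40] -> [-40, -21, -3, 13, 20, 29, 34, 35, 40] -> [40, 35, 34, 29, 20, 13, -3, -21, -40]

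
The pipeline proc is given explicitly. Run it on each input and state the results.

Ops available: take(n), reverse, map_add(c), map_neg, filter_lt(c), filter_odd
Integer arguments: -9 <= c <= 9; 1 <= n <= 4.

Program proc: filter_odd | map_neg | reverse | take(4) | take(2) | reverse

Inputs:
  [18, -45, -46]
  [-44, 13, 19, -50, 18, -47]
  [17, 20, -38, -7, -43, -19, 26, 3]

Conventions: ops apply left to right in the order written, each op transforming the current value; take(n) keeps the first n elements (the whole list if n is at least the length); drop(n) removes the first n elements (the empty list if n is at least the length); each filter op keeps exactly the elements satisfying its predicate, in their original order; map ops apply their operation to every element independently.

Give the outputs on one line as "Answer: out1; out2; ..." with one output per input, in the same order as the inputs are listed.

Execution, op by op:
  [18, -45, -46] -> [-45] -> [45] -> [45] -> [45] -> [45] -> [45]
  [-44, 13, 19, -50, 18, -47] -> [13, 19, -47] -> [-13, -19, 47] -> [47, -19, -13] -> [47, -19, -13] -> [47, -19] -> [-19, 47]
  [17, 20, -38, -7, -43, -19, 26, 3] -> [17, -7, -43, -19, 3] -> [-17, 7, 43, 19, -3] -> [-3, 19, 43, 7, -17] -> [-3, 19, 43, 7] -> [-3, 19] -> [19, -3]

[45]; [-19, 47]; [19, -3]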